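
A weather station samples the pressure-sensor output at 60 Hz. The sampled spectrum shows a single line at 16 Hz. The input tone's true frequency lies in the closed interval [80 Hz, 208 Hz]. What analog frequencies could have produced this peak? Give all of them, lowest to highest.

Frequencies that alias to 16 Hz are k·fs ± 16 Hz for integer k ≥ 0.
k=0: 16 Hz.
k=1: 44 Hz, 76 Hz.
k=2: 104 Hz, 136 Hz.
k=3: 164 Hz, 196 Hz.
k=4: 224 Hz, 256 Hz.
Within [80 Hz, 208 Hz]: 104 Hz, 136 Hz, 164 Hz, 196 Hz.

104 Hz, 136 Hz, 164 Hz, 196 Hz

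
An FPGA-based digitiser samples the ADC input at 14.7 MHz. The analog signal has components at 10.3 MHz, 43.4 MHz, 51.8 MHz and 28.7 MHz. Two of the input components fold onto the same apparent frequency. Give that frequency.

0.7 MHz

fs/2 = 7.35 MHz.
10.3 MHz > fs/2 = 7.35 MHz, folds to fs − 10.3 MHz = 4.4 MHz.
43.4 MHz mod fs = 14 MHz.
14 MHz > fs/2 = 7.35 MHz, folds to fs − 14 MHz = 0.7 MHz.
51.8 MHz mod fs = 7.7 MHz.
7.7 MHz > fs/2 = 7.35 MHz, folds to fs − 7.7 MHz = 7 MHz.
28.7 MHz mod fs = 14 MHz.
14 MHz > fs/2 = 7.35 MHz, folds to fs − 14 MHz = 0.7 MHz.
28.7 MHz and 43.4 MHz both map to 0.7 MHz.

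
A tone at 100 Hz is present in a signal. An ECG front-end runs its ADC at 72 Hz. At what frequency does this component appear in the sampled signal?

28 Hz

100 Hz mod fs = 28 Hz.
28 Hz ≤ fs/2 = 36 Hz, appears at 28 Hz.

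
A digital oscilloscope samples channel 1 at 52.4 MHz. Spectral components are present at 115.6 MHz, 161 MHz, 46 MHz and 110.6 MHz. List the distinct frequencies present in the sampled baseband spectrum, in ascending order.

fs/2 = 26.2 MHz.
115.6 MHz mod fs = 10.8 MHz.
10.8 MHz ≤ fs/2 = 26.2 MHz, appears at 10.8 MHz.
161 MHz mod fs = 3.8 MHz.
3.8 MHz ≤ fs/2 = 26.2 MHz, appears at 3.8 MHz.
46 MHz > fs/2 = 26.2 MHz, folds to fs − 46 MHz = 6.4 MHz.
110.6 MHz mod fs = 5.8 MHz.
5.8 MHz ≤ fs/2 = 26.2 MHz, appears at 5.8 MHz.
Distinct values: {3.8 MHz, 5.8 MHz, 6.4 MHz, 10.8 MHz}.

3.8 MHz, 5.8 MHz, 6.4 MHz, 10.8 MHz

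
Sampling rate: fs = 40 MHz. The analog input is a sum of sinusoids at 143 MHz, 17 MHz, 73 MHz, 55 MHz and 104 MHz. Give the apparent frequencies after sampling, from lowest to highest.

7 MHz, 15 MHz, 16 MHz, 17 MHz

fs/2 = 20 MHz.
143 MHz mod fs = 23 MHz.
23 MHz > fs/2 = 20 MHz, folds to fs − 23 MHz = 17 MHz.
17 MHz ≤ fs/2 = 20 MHz, passes unchanged.
73 MHz mod fs = 33 MHz.
33 MHz > fs/2 = 20 MHz, folds to fs − 33 MHz = 7 MHz.
55 MHz mod fs = 15 MHz.
15 MHz ≤ fs/2 = 20 MHz, appears at 15 MHz.
104 MHz mod fs = 24 MHz.
24 MHz > fs/2 = 20 MHz, folds to fs − 24 MHz = 16 MHz.
Distinct values: {7 MHz, 15 MHz, 16 MHz, 17 MHz}.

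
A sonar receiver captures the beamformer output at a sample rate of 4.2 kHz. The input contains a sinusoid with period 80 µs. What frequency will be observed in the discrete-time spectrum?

0.1 kHz

T = 80 µs → f = 1/T = 12.5 kHz.
12.5 kHz mod fs = 4.1 kHz.
4.1 kHz > fs/2 = 2.1 kHz, folds to fs − 4.1 kHz = 0.1 kHz.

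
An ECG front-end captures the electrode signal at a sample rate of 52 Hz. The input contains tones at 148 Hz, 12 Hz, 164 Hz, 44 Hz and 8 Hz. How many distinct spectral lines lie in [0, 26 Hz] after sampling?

fs/2 = 26 Hz.
148 Hz mod fs = 44 Hz.
44 Hz > fs/2 = 26 Hz, folds to fs − 44 Hz = 8 Hz.
12 Hz ≤ fs/2 = 26 Hz, passes unchanged.
164 Hz mod fs = 8 Hz.
8 Hz ≤ fs/2 = 26 Hz, appears at 8 Hz.
44 Hz > fs/2 = 26 Hz, folds to fs − 44 Hz = 8 Hz.
8 Hz ≤ fs/2 = 26 Hz, passes unchanged.
Distinct values: {8 Hz, 12 Hz} → 2.

2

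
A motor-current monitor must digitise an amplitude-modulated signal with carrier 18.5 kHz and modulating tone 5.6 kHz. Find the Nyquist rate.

AM sidebands sit at fc ± fm = 12.9 kHz and 24.1 kHz.
Highest-frequency component: 24.1 kHz.
Nyquist rate = 2 × 24.1 kHz = 48.2 kHz.

48.2 kHz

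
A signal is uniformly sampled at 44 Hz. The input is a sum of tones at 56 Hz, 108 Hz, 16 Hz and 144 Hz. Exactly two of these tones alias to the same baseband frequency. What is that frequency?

12 Hz

fs/2 = 22 Hz.
56 Hz mod fs = 12 Hz.
12 Hz ≤ fs/2 = 22 Hz, appears at 12 Hz.
108 Hz mod fs = 20 Hz.
20 Hz ≤ fs/2 = 22 Hz, appears at 20 Hz.
16 Hz ≤ fs/2 = 22 Hz, passes unchanged.
144 Hz mod fs = 12 Hz.
12 Hz ≤ fs/2 = 22 Hz, appears at 12 Hz.
56 Hz and 144 Hz both map to 12 Hz.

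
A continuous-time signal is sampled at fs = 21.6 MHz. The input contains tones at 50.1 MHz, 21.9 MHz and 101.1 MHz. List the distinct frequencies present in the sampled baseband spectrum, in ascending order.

fs/2 = 10.8 MHz.
50.1 MHz mod fs = 6.9 MHz.
6.9 MHz ≤ fs/2 = 10.8 MHz, appears at 6.9 MHz.
21.9 MHz mod fs = 0.3 MHz.
0.3 MHz ≤ fs/2 = 10.8 MHz, appears at 0.3 MHz.
101.1 MHz mod fs = 14.7 MHz.
14.7 MHz > fs/2 = 10.8 MHz, folds to fs − 14.7 MHz = 6.9 MHz.
Distinct values: {0.3 MHz, 6.9 MHz}.

0.3 MHz, 6.9 MHz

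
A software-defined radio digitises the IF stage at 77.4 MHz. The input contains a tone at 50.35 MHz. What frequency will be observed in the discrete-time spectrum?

50.35 MHz > fs/2 = 38.7 MHz, folds to fs − 50.35 MHz = 27.05 MHz.

27.05 MHz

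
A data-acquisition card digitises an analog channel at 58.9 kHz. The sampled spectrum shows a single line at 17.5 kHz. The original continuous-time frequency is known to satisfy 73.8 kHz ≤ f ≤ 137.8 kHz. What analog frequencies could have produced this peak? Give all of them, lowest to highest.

76.4 kHz, 100.3 kHz, 135.3 kHz

Frequencies that alias to 17.5 kHz are k·fs ± 17.5 kHz for integer k ≥ 0.
k=0: 17.5 kHz.
k=1: 41.4 kHz, 76.4 kHz.
k=2: 100.3 kHz, 135.3 kHz.
k=3: 159.2 kHz, 194.2 kHz.
Within [73.8 kHz, 137.8 kHz]: 76.4 kHz, 100.3 kHz, 135.3 kHz.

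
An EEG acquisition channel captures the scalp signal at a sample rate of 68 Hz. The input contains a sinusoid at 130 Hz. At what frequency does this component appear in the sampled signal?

6 Hz

130 Hz mod fs = 62 Hz.
62 Hz > fs/2 = 34 Hz, folds to fs − 62 Hz = 6 Hz.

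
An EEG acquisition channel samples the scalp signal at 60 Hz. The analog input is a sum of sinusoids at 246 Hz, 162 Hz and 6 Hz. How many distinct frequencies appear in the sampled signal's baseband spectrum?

2

fs/2 = 30 Hz.
246 Hz mod fs = 6 Hz.
6 Hz ≤ fs/2 = 30 Hz, appears at 6 Hz.
162 Hz mod fs = 42 Hz.
42 Hz > fs/2 = 30 Hz, folds to fs − 42 Hz = 18 Hz.
6 Hz ≤ fs/2 = 30 Hz, passes unchanged.
Distinct values: {6 Hz, 18 Hz} → 2.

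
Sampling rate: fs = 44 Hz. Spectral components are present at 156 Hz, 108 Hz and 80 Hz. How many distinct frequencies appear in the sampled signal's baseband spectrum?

fs/2 = 22 Hz.
156 Hz mod fs = 24 Hz.
24 Hz > fs/2 = 22 Hz, folds to fs − 24 Hz = 20 Hz.
108 Hz mod fs = 20 Hz.
20 Hz ≤ fs/2 = 22 Hz, appears at 20 Hz.
80 Hz mod fs = 36 Hz.
36 Hz > fs/2 = 22 Hz, folds to fs − 36 Hz = 8 Hz.
Distinct values: {8 Hz, 20 Hz} → 2.

2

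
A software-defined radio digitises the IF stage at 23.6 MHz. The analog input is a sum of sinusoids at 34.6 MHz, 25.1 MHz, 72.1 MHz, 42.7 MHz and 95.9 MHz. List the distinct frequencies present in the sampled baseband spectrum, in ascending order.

1.3 MHz, 1.5 MHz, 4.5 MHz, 11 MHz

fs/2 = 11.8 MHz.
34.6 MHz mod fs = 11 MHz.
11 MHz ≤ fs/2 = 11.8 MHz, appears at 11 MHz.
25.1 MHz mod fs = 1.5 MHz.
1.5 MHz ≤ fs/2 = 11.8 MHz, appears at 1.5 MHz.
72.1 MHz mod fs = 1.3 MHz.
1.3 MHz ≤ fs/2 = 11.8 MHz, appears at 1.3 MHz.
42.7 MHz mod fs = 19.1 MHz.
19.1 MHz > fs/2 = 11.8 MHz, folds to fs − 19.1 MHz = 4.5 MHz.
95.9 MHz mod fs = 1.5 MHz.
1.5 MHz ≤ fs/2 = 11.8 MHz, appears at 1.5 MHz.
Distinct values: {1.3 MHz, 1.5 MHz, 4.5 MHz, 11 MHz}.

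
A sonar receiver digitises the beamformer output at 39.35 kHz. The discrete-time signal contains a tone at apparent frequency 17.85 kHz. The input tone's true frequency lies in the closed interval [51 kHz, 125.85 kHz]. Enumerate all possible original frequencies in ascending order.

57.2 kHz, 60.85 kHz, 96.55 kHz, 100.2 kHz

Frequencies that alias to 17.85 kHz are k·fs ± 17.85 kHz for integer k ≥ 0.
k=0: 17.85 kHz.
k=1: 21.5 kHz, 57.2 kHz.
k=2: 60.85 kHz, 96.55 kHz.
k=3: 100.2 kHz, 135.9 kHz.
k=4: 139.55 kHz, 175.25 kHz.
Within [51 kHz, 125.85 kHz]: 57.2 kHz, 60.85 kHz, 96.55 kHz, 100.2 kHz.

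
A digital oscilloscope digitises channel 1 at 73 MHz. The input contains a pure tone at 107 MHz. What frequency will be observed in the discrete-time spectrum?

107 MHz mod fs = 34 MHz.
34 MHz ≤ fs/2 = 36.5 MHz, appears at 34 MHz.

34 MHz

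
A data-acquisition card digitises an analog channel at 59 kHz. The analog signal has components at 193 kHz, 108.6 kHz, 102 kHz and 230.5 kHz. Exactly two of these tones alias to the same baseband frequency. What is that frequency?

16 kHz

fs/2 = 29.5 kHz.
193 kHz mod fs = 16 kHz.
16 kHz ≤ fs/2 = 29.5 kHz, appears at 16 kHz.
108.6 kHz mod fs = 49.6 kHz.
49.6 kHz > fs/2 = 29.5 kHz, folds to fs − 49.6 kHz = 9.4 kHz.
102 kHz mod fs = 43 kHz.
43 kHz > fs/2 = 29.5 kHz, folds to fs − 43 kHz = 16 kHz.
230.5 kHz mod fs = 53.5 kHz.
53.5 kHz > fs/2 = 29.5 kHz, folds to fs − 53.5 kHz = 5.5 kHz.
102 kHz and 193 kHz both map to 16 kHz.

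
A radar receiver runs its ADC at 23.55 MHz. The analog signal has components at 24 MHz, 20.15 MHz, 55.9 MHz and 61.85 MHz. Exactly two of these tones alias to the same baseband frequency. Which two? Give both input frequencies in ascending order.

fs/2 = 11.775 MHz.
24 MHz mod fs = 0.45 MHz.
0.45 MHz ≤ fs/2 = 11.775 MHz, appears at 0.45 MHz.
20.15 MHz > fs/2 = 11.775 MHz, folds to fs − 20.15 MHz = 3.4 MHz.
55.9 MHz mod fs = 8.8 MHz.
8.8 MHz ≤ fs/2 = 11.775 MHz, appears at 8.8 MHz.
61.85 MHz mod fs = 14.75 MHz.
14.75 MHz > fs/2 = 11.775 MHz, folds to fs − 14.75 MHz = 8.8 MHz.
55.9 MHz and 61.85 MHz both map to 8.8 MHz.

55.9 MHz, 61.85 MHz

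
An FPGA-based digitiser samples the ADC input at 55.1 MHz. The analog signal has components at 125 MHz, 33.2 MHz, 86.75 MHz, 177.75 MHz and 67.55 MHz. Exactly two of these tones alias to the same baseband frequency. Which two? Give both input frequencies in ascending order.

67.55 MHz, 177.75 MHz

fs/2 = 27.55 MHz.
125 MHz mod fs = 14.8 MHz.
14.8 MHz ≤ fs/2 = 27.55 MHz, appears at 14.8 MHz.
33.2 MHz > fs/2 = 27.55 MHz, folds to fs − 33.2 MHz = 21.9 MHz.
86.75 MHz mod fs = 31.65 MHz.
31.65 MHz > fs/2 = 27.55 MHz, folds to fs − 31.65 MHz = 23.45 MHz.
177.75 MHz mod fs = 12.45 MHz.
12.45 MHz ≤ fs/2 = 27.55 MHz, appears at 12.45 MHz.
67.55 MHz mod fs = 12.45 MHz.
12.45 MHz ≤ fs/2 = 27.55 MHz, appears at 12.45 MHz.
67.55 MHz and 177.75 MHz both map to 12.45 MHz.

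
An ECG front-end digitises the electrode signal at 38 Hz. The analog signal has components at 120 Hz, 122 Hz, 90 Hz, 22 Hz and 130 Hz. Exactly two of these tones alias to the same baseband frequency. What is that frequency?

fs/2 = 19 Hz.
120 Hz mod fs = 6 Hz.
6 Hz ≤ fs/2 = 19 Hz, appears at 6 Hz.
122 Hz mod fs = 8 Hz.
8 Hz ≤ fs/2 = 19 Hz, appears at 8 Hz.
90 Hz mod fs = 14 Hz.
14 Hz ≤ fs/2 = 19 Hz, appears at 14 Hz.
22 Hz > fs/2 = 19 Hz, folds to fs − 22 Hz = 16 Hz.
130 Hz mod fs = 16 Hz.
16 Hz ≤ fs/2 = 19 Hz, appears at 16 Hz.
22 Hz and 130 Hz both map to 16 Hz.

16 Hz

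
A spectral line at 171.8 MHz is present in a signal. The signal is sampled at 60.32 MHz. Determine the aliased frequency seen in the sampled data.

9.16 MHz

171.8 MHz mod fs = 51.16 MHz.
51.16 MHz > fs/2 = 30.16 MHz, folds to fs − 51.16 MHz = 9.16 MHz.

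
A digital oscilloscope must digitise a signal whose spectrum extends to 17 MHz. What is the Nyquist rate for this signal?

Nyquist rate = 2 × 17 MHz = 34 MHz.

34 MHz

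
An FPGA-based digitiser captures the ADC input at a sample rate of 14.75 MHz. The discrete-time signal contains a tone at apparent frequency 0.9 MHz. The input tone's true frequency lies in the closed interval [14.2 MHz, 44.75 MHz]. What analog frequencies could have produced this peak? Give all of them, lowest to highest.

15.65 MHz, 28.6 MHz, 30.4 MHz, 43.35 MHz

Frequencies that alias to 0.9 MHz are k·fs ± 0.9 MHz for integer k ≥ 0.
k=0: 0.9 MHz.
k=1: 13.85 MHz, 15.65 MHz.
k=2: 28.6 MHz, 30.4 MHz.
k=3: 43.35 MHz, 45.15 MHz.
k=4: 58.1 MHz, 59.9 MHz.
Within [14.2 MHz, 44.75 MHz]: 15.65 MHz, 28.6 MHz, 30.4 MHz, 43.35 MHz.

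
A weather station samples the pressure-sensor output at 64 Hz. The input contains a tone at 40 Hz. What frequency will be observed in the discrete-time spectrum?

24 Hz

40 Hz > fs/2 = 32 Hz, folds to fs − 40 Hz = 24 Hz.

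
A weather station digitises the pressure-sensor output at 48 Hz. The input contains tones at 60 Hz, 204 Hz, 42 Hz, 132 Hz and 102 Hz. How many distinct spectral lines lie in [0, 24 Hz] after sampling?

fs/2 = 24 Hz.
60 Hz mod fs = 12 Hz.
12 Hz ≤ fs/2 = 24 Hz, appears at 12 Hz.
204 Hz mod fs = 12 Hz.
12 Hz ≤ fs/2 = 24 Hz, appears at 12 Hz.
42 Hz > fs/2 = 24 Hz, folds to fs − 42 Hz = 6 Hz.
132 Hz mod fs = 36 Hz.
36 Hz > fs/2 = 24 Hz, folds to fs − 36 Hz = 12 Hz.
102 Hz mod fs = 6 Hz.
6 Hz ≤ fs/2 = 24 Hz, appears at 6 Hz.
Distinct values: {6 Hz, 12 Hz} → 2.

2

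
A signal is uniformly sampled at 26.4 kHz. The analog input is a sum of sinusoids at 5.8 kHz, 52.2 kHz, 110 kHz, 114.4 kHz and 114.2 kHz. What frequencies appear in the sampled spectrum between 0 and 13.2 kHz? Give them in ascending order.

0.6 kHz, 4.4 kHz, 5.8 kHz, 8.6 kHz, 8.8 kHz

fs/2 = 13.2 kHz.
5.8 kHz ≤ fs/2 = 13.2 kHz, passes unchanged.
52.2 kHz mod fs = 25.8 kHz.
25.8 kHz > fs/2 = 13.2 kHz, folds to fs − 25.8 kHz = 0.6 kHz.
110 kHz mod fs = 4.4 kHz.
4.4 kHz ≤ fs/2 = 13.2 kHz, appears at 4.4 kHz.
114.4 kHz mod fs = 8.8 kHz.
8.8 kHz ≤ fs/2 = 13.2 kHz, appears at 8.8 kHz.
114.2 kHz mod fs = 8.6 kHz.
8.6 kHz ≤ fs/2 = 13.2 kHz, appears at 8.6 kHz.
Distinct values: {0.6 kHz, 4.4 kHz, 5.8 kHz, 8.6 kHz, 8.8 kHz}.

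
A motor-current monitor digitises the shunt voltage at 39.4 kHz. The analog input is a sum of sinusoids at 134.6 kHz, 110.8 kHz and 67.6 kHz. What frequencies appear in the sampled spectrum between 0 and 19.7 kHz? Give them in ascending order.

7.4 kHz, 11.2 kHz, 16.4 kHz

fs/2 = 19.7 kHz.
134.6 kHz mod fs = 16.4 kHz.
16.4 kHz ≤ fs/2 = 19.7 kHz, appears at 16.4 kHz.
110.8 kHz mod fs = 32 kHz.
32 kHz > fs/2 = 19.7 kHz, folds to fs − 32 kHz = 7.4 kHz.
67.6 kHz mod fs = 28.2 kHz.
28.2 kHz > fs/2 = 19.7 kHz, folds to fs − 28.2 kHz = 11.2 kHz.
Distinct values: {7.4 kHz, 11.2 kHz, 16.4 kHz}.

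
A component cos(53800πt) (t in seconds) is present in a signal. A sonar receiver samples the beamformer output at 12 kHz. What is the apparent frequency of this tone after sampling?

ω = 53800π rad/s → f = ω/(2π) = 26900 Hz = 26.9 kHz.
26.9 kHz mod fs = 2.9 kHz.
2.9 kHz ≤ fs/2 = 6 kHz, appears at 2.9 kHz.

2.9 kHz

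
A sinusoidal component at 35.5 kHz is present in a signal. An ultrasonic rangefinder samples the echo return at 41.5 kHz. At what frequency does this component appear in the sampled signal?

6 kHz

35.5 kHz > fs/2 = 20.75 kHz, folds to fs − 35.5 kHz = 6 kHz.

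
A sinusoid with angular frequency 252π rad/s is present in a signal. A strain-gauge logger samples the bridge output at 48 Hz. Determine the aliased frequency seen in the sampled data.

ω = 252π rad/s → f = ω/(2π) = 126 Hz.
126 Hz mod fs = 30 Hz.
30 Hz > fs/2 = 24 Hz, folds to fs − 30 Hz = 18 Hz.

18 Hz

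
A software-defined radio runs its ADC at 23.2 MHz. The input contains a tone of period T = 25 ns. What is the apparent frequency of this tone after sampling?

6.4 MHz

T = 25 ns → f = 1/T = 40 MHz.
40 MHz mod fs = 16.8 MHz.
16.8 MHz > fs/2 = 11.6 MHz, folds to fs − 16.8 MHz = 6.4 MHz.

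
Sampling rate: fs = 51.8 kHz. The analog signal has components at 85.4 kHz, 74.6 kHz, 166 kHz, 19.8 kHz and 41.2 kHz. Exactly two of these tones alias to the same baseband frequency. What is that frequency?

fs/2 = 25.9 kHz.
85.4 kHz mod fs = 33.6 kHz.
33.6 kHz > fs/2 = 25.9 kHz, folds to fs − 33.6 kHz = 18.2 kHz.
74.6 kHz mod fs = 22.8 kHz.
22.8 kHz ≤ fs/2 = 25.9 kHz, appears at 22.8 kHz.
166 kHz mod fs = 10.6 kHz.
10.6 kHz ≤ fs/2 = 25.9 kHz, appears at 10.6 kHz.
19.8 kHz ≤ fs/2 = 25.9 kHz, passes unchanged.
41.2 kHz > fs/2 = 25.9 kHz, folds to fs − 41.2 kHz = 10.6 kHz.
41.2 kHz and 166 kHz both map to 10.6 kHz.

10.6 kHz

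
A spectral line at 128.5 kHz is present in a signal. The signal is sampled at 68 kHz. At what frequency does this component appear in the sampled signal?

7.5 kHz

128.5 kHz mod fs = 60.5 kHz.
60.5 kHz > fs/2 = 34 kHz, folds to fs − 60.5 kHz = 7.5 kHz.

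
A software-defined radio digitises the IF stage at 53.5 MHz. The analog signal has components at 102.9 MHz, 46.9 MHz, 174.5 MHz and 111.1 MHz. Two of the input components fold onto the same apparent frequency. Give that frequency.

fs/2 = 26.75 MHz.
102.9 MHz mod fs = 49.4 MHz.
49.4 MHz > fs/2 = 26.75 MHz, folds to fs − 49.4 MHz = 4.1 MHz.
46.9 MHz > fs/2 = 26.75 MHz, folds to fs − 46.9 MHz = 6.6 MHz.
174.5 MHz mod fs = 14 MHz.
14 MHz ≤ fs/2 = 26.75 MHz, appears at 14 MHz.
111.1 MHz mod fs = 4.1 MHz.
4.1 MHz ≤ fs/2 = 26.75 MHz, appears at 4.1 MHz.
102.9 MHz and 111.1 MHz both map to 4.1 MHz.

4.1 MHz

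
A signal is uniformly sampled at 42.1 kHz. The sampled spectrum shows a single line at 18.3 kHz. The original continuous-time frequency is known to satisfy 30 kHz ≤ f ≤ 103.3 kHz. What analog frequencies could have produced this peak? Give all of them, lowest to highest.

Frequencies that alias to 18.3 kHz are k·fs ± 18.3 kHz for integer k ≥ 0.
k=0: 18.3 kHz.
k=1: 23.8 kHz, 60.4 kHz.
k=2: 65.9 kHz, 102.5 kHz.
k=3: 108 kHz, 144.6 kHz.
Within [30 kHz, 103.3 kHz]: 60.4 kHz, 65.9 kHz, 102.5 kHz.

60.4 kHz, 65.9 kHz, 102.5 kHz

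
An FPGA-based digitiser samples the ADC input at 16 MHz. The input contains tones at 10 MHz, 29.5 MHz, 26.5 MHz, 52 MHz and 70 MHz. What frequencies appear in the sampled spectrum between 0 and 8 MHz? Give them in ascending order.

2.5 MHz, 4 MHz, 5.5 MHz, 6 MHz

fs/2 = 8 MHz.
10 MHz > fs/2 = 8 MHz, folds to fs − 10 MHz = 6 MHz.
29.5 MHz mod fs = 13.5 MHz.
13.5 MHz > fs/2 = 8 MHz, folds to fs − 13.5 MHz = 2.5 MHz.
26.5 MHz mod fs = 10.5 MHz.
10.5 MHz > fs/2 = 8 MHz, folds to fs − 10.5 MHz = 5.5 MHz.
52 MHz mod fs = 4 MHz.
4 MHz ≤ fs/2 = 8 MHz, appears at 4 MHz.
70 MHz mod fs = 6 MHz.
6 MHz ≤ fs/2 = 8 MHz, appears at 6 MHz.
Distinct values: {2.5 MHz, 4 MHz, 5.5 MHz, 6 MHz}.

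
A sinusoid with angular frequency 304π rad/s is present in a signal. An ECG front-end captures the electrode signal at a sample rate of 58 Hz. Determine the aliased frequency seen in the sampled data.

ω = 304π rad/s → f = ω/(2π) = 152 Hz.
152 Hz mod fs = 36 Hz.
36 Hz > fs/2 = 29 Hz, folds to fs − 36 Hz = 22 Hz.

22 Hz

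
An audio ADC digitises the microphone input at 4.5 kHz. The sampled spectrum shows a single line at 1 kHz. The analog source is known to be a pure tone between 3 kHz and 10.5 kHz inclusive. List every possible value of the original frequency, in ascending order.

3.5 kHz, 5.5 kHz, 8 kHz, 10 kHz

Frequencies that alias to 1 kHz are k·fs ± 1 kHz for integer k ≥ 0.
k=0: 1 kHz.
k=1: 3.5 kHz, 5.5 kHz.
k=2: 8 kHz, 10 kHz.
k=3: 12.5 kHz, 14.5 kHz.
Within [3 kHz, 10.5 kHz]: 3.5 kHz, 5.5 kHz, 8 kHz, 10 kHz.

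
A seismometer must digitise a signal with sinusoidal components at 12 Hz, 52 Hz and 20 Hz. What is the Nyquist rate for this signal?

Highest-frequency component: 52 Hz.
Nyquist rate = 2 × 52 Hz = 104 Hz.

104 Hz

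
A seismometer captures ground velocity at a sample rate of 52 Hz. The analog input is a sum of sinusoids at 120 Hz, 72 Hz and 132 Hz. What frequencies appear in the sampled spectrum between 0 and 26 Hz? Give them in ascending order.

fs/2 = 26 Hz.
120 Hz mod fs = 16 Hz.
16 Hz ≤ fs/2 = 26 Hz, appears at 16 Hz.
72 Hz mod fs = 20 Hz.
20 Hz ≤ fs/2 = 26 Hz, appears at 20 Hz.
132 Hz mod fs = 28 Hz.
28 Hz > fs/2 = 26 Hz, folds to fs − 28 Hz = 24 Hz.
Distinct values: {16 Hz, 20 Hz, 24 Hz}.

16 Hz, 20 Hz, 24 Hz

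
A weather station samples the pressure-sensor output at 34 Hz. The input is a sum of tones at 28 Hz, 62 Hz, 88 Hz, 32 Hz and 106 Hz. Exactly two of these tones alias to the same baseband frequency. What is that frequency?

fs/2 = 17 Hz.
28 Hz > fs/2 = 17 Hz, folds to fs − 28 Hz = 6 Hz.
62 Hz mod fs = 28 Hz.
28 Hz > fs/2 = 17 Hz, folds to fs − 28 Hz = 6 Hz.
88 Hz mod fs = 20 Hz.
20 Hz > fs/2 = 17 Hz, folds to fs − 20 Hz = 14 Hz.
32 Hz > fs/2 = 17 Hz, folds to fs − 32 Hz = 2 Hz.
106 Hz mod fs = 4 Hz.
4 Hz ≤ fs/2 = 17 Hz, appears at 4 Hz.
28 Hz and 62 Hz both map to 6 Hz.

6 Hz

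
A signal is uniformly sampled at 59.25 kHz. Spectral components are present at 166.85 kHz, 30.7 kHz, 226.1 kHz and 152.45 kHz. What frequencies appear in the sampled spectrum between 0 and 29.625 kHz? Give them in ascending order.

10.9 kHz, 25.3 kHz, 28.55 kHz

fs/2 = 29.625 kHz.
166.85 kHz mod fs = 48.35 kHz.
48.35 kHz > fs/2 = 29.625 kHz, folds to fs − 48.35 kHz = 10.9 kHz.
30.7 kHz > fs/2 = 29.625 kHz, folds to fs − 30.7 kHz = 28.55 kHz.
226.1 kHz mod fs = 48.35 kHz.
48.35 kHz > fs/2 = 29.625 kHz, folds to fs − 48.35 kHz = 10.9 kHz.
152.45 kHz mod fs = 33.95 kHz.
33.95 kHz > fs/2 = 29.625 kHz, folds to fs − 33.95 kHz = 25.3 kHz.
Distinct values: {10.9 kHz, 25.3 kHz, 28.55 kHz}.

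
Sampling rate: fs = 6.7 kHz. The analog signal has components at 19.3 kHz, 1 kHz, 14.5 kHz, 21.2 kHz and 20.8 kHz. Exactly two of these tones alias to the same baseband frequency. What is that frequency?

fs/2 = 3.35 kHz.
19.3 kHz mod fs = 5.9 kHz.
5.9 kHz > fs/2 = 3.35 kHz, folds to fs − 5.9 kHz = 0.8 kHz.
1 kHz ≤ fs/2 = 3.35 kHz, passes unchanged.
14.5 kHz mod fs = 1.1 kHz.
1.1 kHz ≤ fs/2 = 3.35 kHz, appears at 1.1 kHz.
21.2 kHz mod fs = 1.1 kHz.
1.1 kHz ≤ fs/2 = 3.35 kHz, appears at 1.1 kHz.
20.8 kHz mod fs = 0.7 kHz.
0.7 kHz ≤ fs/2 = 3.35 kHz, appears at 0.7 kHz.
14.5 kHz and 21.2 kHz both map to 1.1 kHz.

1.1 kHz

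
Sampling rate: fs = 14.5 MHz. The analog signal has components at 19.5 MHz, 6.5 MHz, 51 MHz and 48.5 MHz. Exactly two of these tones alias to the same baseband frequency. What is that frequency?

fs/2 = 7.25 MHz.
19.5 MHz mod fs = 5 MHz.
5 MHz ≤ fs/2 = 7.25 MHz, appears at 5 MHz.
6.5 MHz ≤ fs/2 = 7.25 MHz, passes unchanged.
51 MHz mod fs = 7.5 MHz.
7.5 MHz > fs/2 = 7.25 MHz, folds to fs − 7.5 MHz = 7 MHz.
48.5 MHz mod fs = 5 MHz.
5 MHz ≤ fs/2 = 7.25 MHz, appears at 5 MHz.
19.5 MHz and 48.5 MHz both map to 5 MHz.

5 MHz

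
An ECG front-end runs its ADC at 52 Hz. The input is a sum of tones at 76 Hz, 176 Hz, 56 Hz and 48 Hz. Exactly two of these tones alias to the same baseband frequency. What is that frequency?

fs/2 = 26 Hz.
76 Hz mod fs = 24 Hz.
24 Hz ≤ fs/2 = 26 Hz, appears at 24 Hz.
176 Hz mod fs = 20 Hz.
20 Hz ≤ fs/2 = 26 Hz, appears at 20 Hz.
56 Hz mod fs = 4 Hz.
4 Hz ≤ fs/2 = 26 Hz, appears at 4 Hz.
48 Hz > fs/2 = 26 Hz, folds to fs − 48 Hz = 4 Hz.
48 Hz and 56 Hz both map to 4 Hz.

4 Hz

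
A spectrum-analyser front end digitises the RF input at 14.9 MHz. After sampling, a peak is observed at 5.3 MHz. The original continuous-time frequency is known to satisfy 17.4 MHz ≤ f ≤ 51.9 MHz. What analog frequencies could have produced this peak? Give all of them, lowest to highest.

Frequencies that alias to 5.3 MHz are k·fs ± 5.3 MHz for integer k ≥ 0.
k=0: 5.3 MHz.
k=1: 9.6 MHz, 20.2 MHz.
k=2: 24.5 MHz, 35.1 MHz.
k=3: 39.4 MHz, 50 MHz.
k=4: 54.3 MHz, 64.9 MHz.
Within [17.4 MHz, 51.9 MHz]: 20.2 MHz, 24.5 MHz, 35.1 MHz, 39.4 MHz, 50 MHz.

20.2 MHz, 24.5 MHz, 35.1 MHz, 39.4 MHz, 50 MHz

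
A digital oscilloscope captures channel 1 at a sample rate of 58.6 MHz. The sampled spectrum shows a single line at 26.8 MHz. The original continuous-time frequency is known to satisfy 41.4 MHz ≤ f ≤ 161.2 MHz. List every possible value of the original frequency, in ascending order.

Frequencies that alias to 26.8 MHz are k·fs ± 26.8 MHz for integer k ≥ 0.
k=0: 26.8 MHz.
k=1: 31.8 MHz, 85.4 MHz.
k=2: 90.4 MHz, 144 MHz.
k=3: 149 MHz, 202.6 MHz.
k=4: 207.6 MHz, 261.2 MHz.
Within [41.4 MHz, 161.2 MHz]: 85.4 MHz, 90.4 MHz, 144 MHz, 149 MHz.

85.4 MHz, 90.4 MHz, 144 MHz, 149 MHz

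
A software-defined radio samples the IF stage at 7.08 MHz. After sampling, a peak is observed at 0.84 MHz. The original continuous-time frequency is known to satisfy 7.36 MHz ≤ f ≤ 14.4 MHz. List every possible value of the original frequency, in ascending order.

7.92 MHz, 13.32 MHz

Frequencies that alias to 0.84 MHz are k·fs ± 0.84 MHz for integer k ≥ 0.
k=0: 0.84 MHz.
k=1: 6.24 MHz, 7.92 MHz.
k=2: 13.32 MHz, 15 MHz.
k=3: 20.4 MHz, 22.08 MHz.
Within [7.36 MHz, 14.4 MHz]: 7.92 MHz, 13.32 MHz.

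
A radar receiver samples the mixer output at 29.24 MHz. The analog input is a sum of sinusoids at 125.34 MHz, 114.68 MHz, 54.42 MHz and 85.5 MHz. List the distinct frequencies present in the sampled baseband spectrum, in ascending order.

2.22 MHz, 2.28 MHz, 4.06 MHz, 8.38 MHz

fs/2 = 14.62 MHz.
125.34 MHz mod fs = 8.38 MHz.
8.38 MHz ≤ fs/2 = 14.62 MHz, appears at 8.38 MHz.
114.68 MHz mod fs = 26.96 MHz.
26.96 MHz > fs/2 = 14.62 MHz, folds to fs − 26.96 MHz = 2.28 MHz.
54.42 MHz mod fs = 25.18 MHz.
25.18 MHz > fs/2 = 14.62 MHz, folds to fs − 25.18 MHz = 4.06 MHz.
85.5 MHz mod fs = 27.02 MHz.
27.02 MHz > fs/2 = 14.62 MHz, folds to fs − 27.02 MHz = 2.22 MHz.
Distinct values: {2.22 MHz, 2.28 MHz, 4.06 MHz, 8.38 MHz}.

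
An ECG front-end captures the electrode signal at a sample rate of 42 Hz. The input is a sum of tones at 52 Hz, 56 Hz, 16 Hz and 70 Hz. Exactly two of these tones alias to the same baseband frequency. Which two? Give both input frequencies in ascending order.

56 Hz, 70 Hz

fs/2 = 21 Hz.
52 Hz mod fs = 10 Hz.
10 Hz ≤ fs/2 = 21 Hz, appears at 10 Hz.
56 Hz mod fs = 14 Hz.
14 Hz ≤ fs/2 = 21 Hz, appears at 14 Hz.
16 Hz ≤ fs/2 = 21 Hz, passes unchanged.
70 Hz mod fs = 28 Hz.
28 Hz > fs/2 = 21 Hz, folds to fs − 28 Hz = 14 Hz.
56 Hz and 70 Hz both map to 14 Hz.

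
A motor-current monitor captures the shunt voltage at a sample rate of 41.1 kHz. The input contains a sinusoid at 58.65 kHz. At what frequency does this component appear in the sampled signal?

58.65 kHz mod fs = 17.55 kHz.
17.55 kHz ≤ fs/2 = 20.55 kHz, appears at 17.55 kHz.

17.55 kHz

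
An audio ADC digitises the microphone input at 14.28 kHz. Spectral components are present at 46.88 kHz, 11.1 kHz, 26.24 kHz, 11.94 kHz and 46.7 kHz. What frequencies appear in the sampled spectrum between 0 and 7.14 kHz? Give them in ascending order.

2.32 kHz, 2.34 kHz, 3.18 kHz, 3.86 kHz, 4.04 kHz

fs/2 = 7.14 kHz.
46.88 kHz mod fs = 4.04 kHz.
4.04 kHz ≤ fs/2 = 7.14 kHz, appears at 4.04 kHz.
11.1 kHz > fs/2 = 7.14 kHz, folds to fs − 11.1 kHz = 3.18 kHz.
26.24 kHz mod fs = 11.96 kHz.
11.96 kHz > fs/2 = 7.14 kHz, folds to fs − 11.96 kHz = 2.32 kHz.
11.94 kHz > fs/2 = 7.14 kHz, folds to fs − 11.94 kHz = 2.34 kHz.
46.7 kHz mod fs = 3.86 kHz.
3.86 kHz ≤ fs/2 = 7.14 kHz, appears at 3.86 kHz.
Distinct values: {2.32 kHz, 2.34 kHz, 3.18 kHz, 3.86 kHz, 4.04 kHz}.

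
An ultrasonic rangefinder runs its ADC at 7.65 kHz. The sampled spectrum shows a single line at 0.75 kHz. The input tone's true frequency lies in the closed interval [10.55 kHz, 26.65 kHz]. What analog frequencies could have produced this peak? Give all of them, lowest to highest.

14.55 kHz, 16.05 kHz, 22.2 kHz, 23.7 kHz

Frequencies that alias to 0.75 kHz are k·fs ± 0.75 kHz for integer k ≥ 0.
k=0: 0.75 kHz.
k=1: 6.9 kHz, 8.4 kHz.
k=2: 14.55 kHz, 16.05 kHz.
k=3: 22.2 kHz, 23.7 kHz.
k=4: 29.85 kHz, 31.35 kHz.
Within [10.55 kHz, 26.65 kHz]: 14.55 kHz, 16.05 kHz, 22.2 kHz, 23.7 kHz.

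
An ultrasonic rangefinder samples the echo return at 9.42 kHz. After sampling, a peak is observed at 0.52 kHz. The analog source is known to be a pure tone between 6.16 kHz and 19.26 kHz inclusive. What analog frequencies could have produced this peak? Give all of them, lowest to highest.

Frequencies that alias to 0.52 kHz are k·fs ± 0.52 kHz for integer k ≥ 0.
k=0: 0.52 kHz.
k=1: 8.9 kHz, 9.94 kHz.
k=2: 18.32 kHz, 19.36 kHz.
k=3: 27.74 kHz, 28.78 kHz.
Within [6.16 kHz, 19.26 kHz]: 8.9 kHz, 9.94 kHz, 18.32 kHz.

8.9 kHz, 9.94 kHz, 18.32 kHz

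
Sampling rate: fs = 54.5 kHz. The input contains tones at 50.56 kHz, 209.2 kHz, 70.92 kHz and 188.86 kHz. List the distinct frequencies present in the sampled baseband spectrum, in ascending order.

fs/2 = 27.25 kHz.
50.56 kHz > fs/2 = 27.25 kHz, folds to fs − 50.56 kHz = 3.94 kHz.
209.2 kHz mod fs = 45.7 kHz.
45.7 kHz > fs/2 = 27.25 kHz, folds to fs − 45.7 kHz = 8.8 kHz.
70.92 kHz mod fs = 16.42 kHz.
16.42 kHz ≤ fs/2 = 27.25 kHz, appears at 16.42 kHz.
188.86 kHz mod fs = 25.36 kHz.
25.36 kHz ≤ fs/2 = 27.25 kHz, appears at 25.36 kHz.
Distinct values: {3.94 kHz, 8.8 kHz, 16.42 kHz, 25.36 kHz}.

3.94 kHz, 8.8 kHz, 16.42 kHz, 25.36 kHz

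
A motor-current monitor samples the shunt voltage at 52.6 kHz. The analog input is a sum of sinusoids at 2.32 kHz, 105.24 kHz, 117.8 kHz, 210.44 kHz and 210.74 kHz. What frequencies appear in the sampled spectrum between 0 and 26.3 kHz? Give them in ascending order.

fs/2 = 26.3 kHz.
2.32 kHz ≤ fs/2 = 26.3 kHz, passes unchanged.
105.24 kHz mod fs = 0.04 kHz.
0.04 kHz ≤ fs/2 = 26.3 kHz, appears at 0.04 kHz.
117.8 kHz mod fs = 12.6 kHz.
12.6 kHz ≤ fs/2 = 26.3 kHz, appears at 12.6 kHz.
210.44 kHz mod fs = 0.04 kHz.
0.04 kHz ≤ fs/2 = 26.3 kHz, appears at 0.04 kHz.
210.74 kHz mod fs = 0.34 kHz.
0.34 kHz ≤ fs/2 = 26.3 kHz, appears at 0.34 kHz.
Distinct values: {0.04 kHz, 0.34 kHz, 2.32 kHz, 12.6 kHz}.

0.04 kHz, 0.34 kHz, 2.32 kHz, 12.6 kHz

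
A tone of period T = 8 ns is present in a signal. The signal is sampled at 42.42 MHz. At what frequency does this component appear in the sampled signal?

2.26 MHz

T = 8 ns → f = 1/T = 125 MHz.
125 MHz mod fs = 40.16 MHz.
40.16 MHz > fs/2 = 21.21 MHz, folds to fs − 40.16 MHz = 2.26 MHz.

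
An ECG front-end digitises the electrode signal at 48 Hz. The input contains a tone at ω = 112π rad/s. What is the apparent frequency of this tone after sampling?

ω = 112π rad/s → f = ω/(2π) = 56 Hz.
56 Hz mod fs = 8 Hz.
8 Hz ≤ fs/2 = 24 Hz, appears at 8 Hz.

8 Hz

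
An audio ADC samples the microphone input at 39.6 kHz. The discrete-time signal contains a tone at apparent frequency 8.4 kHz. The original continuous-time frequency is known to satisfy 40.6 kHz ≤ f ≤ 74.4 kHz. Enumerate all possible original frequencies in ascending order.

Frequencies that alias to 8.4 kHz are k·fs ± 8.4 kHz for integer k ≥ 0.
k=0: 8.4 kHz.
k=1: 31.2 kHz, 48 kHz.
k=2: 70.8 kHz, 87.6 kHz.
k=3: 110.4 kHz, 127.2 kHz.
Within [40.6 kHz, 74.4 kHz]: 48 kHz, 70.8 kHz.

48 kHz, 70.8 kHz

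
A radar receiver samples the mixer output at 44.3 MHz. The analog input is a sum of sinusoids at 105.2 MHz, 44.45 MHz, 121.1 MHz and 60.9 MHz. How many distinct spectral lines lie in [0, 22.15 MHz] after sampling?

3

fs/2 = 22.15 MHz.
105.2 MHz mod fs = 16.6 MHz.
16.6 MHz ≤ fs/2 = 22.15 MHz, appears at 16.6 MHz.
44.45 MHz mod fs = 0.15 MHz.
0.15 MHz ≤ fs/2 = 22.15 MHz, appears at 0.15 MHz.
121.1 MHz mod fs = 32.5 MHz.
32.5 MHz > fs/2 = 22.15 MHz, folds to fs − 32.5 MHz = 11.8 MHz.
60.9 MHz mod fs = 16.6 MHz.
16.6 MHz ≤ fs/2 = 22.15 MHz, appears at 16.6 MHz.
Distinct values: {0.15 MHz, 11.8 MHz, 16.6 MHz} → 3.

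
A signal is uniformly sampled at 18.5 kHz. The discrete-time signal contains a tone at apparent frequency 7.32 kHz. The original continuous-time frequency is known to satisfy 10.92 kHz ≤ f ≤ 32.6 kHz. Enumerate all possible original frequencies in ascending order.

11.18 kHz, 25.82 kHz, 29.68 kHz

Frequencies that alias to 7.32 kHz are k·fs ± 7.32 kHz for integer k ≥ 0.
k=0: 7.32 kHz.
k=1: 11.18 kHz, 25.82 kHz.
k=2: 29.68 kHz, 44.32 kHz.
k=3: 48.18 kHz, 62.82 kHz.
Within [10.92 kHz, 32.6 kHz]: 11.18 kHz, 25.82 kHz, 29.68 kHz.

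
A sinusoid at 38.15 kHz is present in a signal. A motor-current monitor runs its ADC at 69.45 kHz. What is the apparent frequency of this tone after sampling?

31.3 kHz

38.15 kHz > fs/2 = 34.725 kHz, folds to fs − 38.15 kHz = 31.3 kHz.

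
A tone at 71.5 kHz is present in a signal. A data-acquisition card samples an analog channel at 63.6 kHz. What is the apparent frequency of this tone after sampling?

71.5 kHz mod fs = 7.9 kHz.
7.9 kHz ≤ fs/2 = 31.8 kHz, appears at 7.9 kHz.

7.9 kHz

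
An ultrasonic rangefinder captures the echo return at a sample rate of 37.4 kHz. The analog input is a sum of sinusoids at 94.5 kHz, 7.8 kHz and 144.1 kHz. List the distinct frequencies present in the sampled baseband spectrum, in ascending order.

fs/2 = 18.7 kHz.
94.5 kHz mod fs = 19.7 kHz.
19.7 kHz > fs/2 = 18.7 kHz, folds to fs − 19.7 kHz = 17.7 kHz.
7.8 kHz ≤ fs/2 = 18.7 kHz, passes unchanged.
144.1 kHz mod fs = 31.9 kHz.
31.9 kHz > fs/2 = 18.7 kHz, folds to fs − 31.9 kHz = 5.5 kHz.
Distinct values: {5.5 kHz, 7.8 kHz, 17.7 kHz}.

5.5 kHz, 7.8 kHz, 17.7 kHz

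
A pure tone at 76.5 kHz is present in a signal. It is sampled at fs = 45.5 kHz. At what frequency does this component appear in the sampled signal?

76.5 kHz mod fs = 31 kHz.
31 kHz > fs/2 = 22.75 kHz, folds to fs − 31 kHz = 14.5 kHz.

14.5 kHz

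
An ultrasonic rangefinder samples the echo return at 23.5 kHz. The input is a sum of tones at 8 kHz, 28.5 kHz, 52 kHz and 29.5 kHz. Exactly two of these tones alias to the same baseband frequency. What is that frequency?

fs/2 = 11.75 kHz.
8 kHz ≤ fs/2 = 11.75 kHz, passes unchanged.
28.5 kHz mod fs = 5 kHz.
5 kHz ≤ fs/2 = 11.75 kHz, appears at 5 kHz.
52 kHz mod fs = 5 kHz.
5 kHz ≤ fs/2 = 11.75 kHz, appears at 5 kHz.
29.5 kHz mod fs = 6 kHz.
6 kHz ≤ fs/2 = 11.75 kHz, appears at 6 kHz.
28.5 kHz and 52 kHz both map to 5 kHz.

5 kHz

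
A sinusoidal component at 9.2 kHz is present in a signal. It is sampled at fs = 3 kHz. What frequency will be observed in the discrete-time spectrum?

9.2 kHz mod fs = 0.2 kHz.
0.2 kHz ≤ fs/2 = 1.5 kHz, appears at 0.2 kHz.

0.2 kHz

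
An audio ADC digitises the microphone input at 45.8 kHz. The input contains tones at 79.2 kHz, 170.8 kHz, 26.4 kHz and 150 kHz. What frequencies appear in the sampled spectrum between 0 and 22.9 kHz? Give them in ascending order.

12.4 kHz, 12.6 kHz, 19.4 kHz

fs/2 = 22.9 kHz.
79.2 kHz mod fs = 33.4 kHz.
33.4 kHz > fs/2 = 22.9 kHz, folds to fs − 33.4 kHz = 12.4 kHz.
170.8 kHz mod fs = 33.4 kHz.
33.4 kHz > fs/2 = 22.9 kHz, folds to fs − 33.4 kHz = 12.4 kHz.
26.4 kHz > fs/2 = 22.9 kHz, folds to fs − 26.4 kHz = 19.4 kHz.
150 kHz mod fs = 12.6 kHz.
12.6 kHz ≤ fs/2 = 22.9 kHz, appears at 12.6 kHz.
Distinct values: {12.4 kHz, 12.6 kHz, 19.4 kHz}.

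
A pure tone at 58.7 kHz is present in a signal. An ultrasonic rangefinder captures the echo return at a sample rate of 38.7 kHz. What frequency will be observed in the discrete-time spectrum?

18.7 kHz

58.7 kHz mod fs = 20 kHz.
20 kHz > fs/2 = 19.35 kHz, folds to fs − 20 kHz = 18.7 kHz.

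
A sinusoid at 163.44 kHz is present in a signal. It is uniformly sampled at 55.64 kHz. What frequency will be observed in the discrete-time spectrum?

163.44 kHz mod fs = 52.16 kHz.
52.16 kHz > fs/2 = 27.82 kHz, folds to fs − 52.16 kHz = 3.48 kHz.

3.48 kHz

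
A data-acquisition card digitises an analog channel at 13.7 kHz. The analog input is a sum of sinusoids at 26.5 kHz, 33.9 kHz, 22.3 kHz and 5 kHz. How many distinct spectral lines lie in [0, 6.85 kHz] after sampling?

fs/2 = 6.85 kHz.
26.5 kHz mod fs = 12.8 kHz.
12.8 kHz > fs/2 = 6.85 kHz, folds to fs − 12.8 kHz = 0.9 kHz.
33.9 kHz mod fs = 6.5 kHz.
6.5 kHz ≤ fs/2 = 6.85 kHz, appears at 6.5 kHz.
22.3 kHz mod fs = 8.6 kHz.
8.6 kHz > fs/2 = 6.85 kHz, folds to fs − 8.6 kHz = 5.1 kHz.
5 kHz ≤ fs/2 = 6.85 kHz, passes unchanged.
Distinct values: {0.9 kHz, 5 kHz, 5.1 kHz, 6.5 kHz} → 4.

4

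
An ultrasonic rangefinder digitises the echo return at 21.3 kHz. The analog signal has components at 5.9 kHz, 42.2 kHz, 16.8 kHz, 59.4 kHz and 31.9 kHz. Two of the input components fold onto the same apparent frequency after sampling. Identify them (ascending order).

16.8 kHz, 59.4 kHz

fs/2 = 10.65 kHz.
5.9 kHz ≤ fs/2 = 10.65 kHz, passes unchanged.
42.2 kHz mod fs = 20.9 kHz.
20.9 kHz > fs/2 = 10.65 kHz, folds to fs − 20.9 kHz = 0.4 kHz.
16.8 kHz > fs/2 = 10.65 kHz, folds to fs − 16.8 kHz = 4.5 kHz.
59.4 kHz mod fs = 16.8 kHz.
16.8 kHz > fs/2 = 10.65 kHz, folds to fs − 16.8 kHz = 4.5 kHz.
31.9 kHz mod fs = 10.6 kHz.
10.6 kHz ≤ fs/2 = 10.65 kHz, appears at 10.6 kHz.
16.8 kHz and 59.4 kHz both map to 4.5 kHz.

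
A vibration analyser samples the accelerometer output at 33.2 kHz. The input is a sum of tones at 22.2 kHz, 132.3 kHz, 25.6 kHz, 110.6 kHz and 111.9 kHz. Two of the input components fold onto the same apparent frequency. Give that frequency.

fs/2 = 16.6 kHz.
22.2 kHz > fs/2 = 16.6 kHz, folds to fs − 22.2 kHz = 11 kHz.
132.3 kHz mod fs = 32.7 kHz.
32.7 kHz > fs/2 = 16.6 kHz, folds to fs − 32.7 kHz = 0.5 kHz.
25.6 kHz > fs/2 = 16.6 kHz, folds to fs − 25.6 kHz = 7.6 kHz.
110.6 kHz mod fs = 11 kHz.
11 kHz ≤ fs/2 = 16.6 kHz, appears at 11 kHz.
111.9 kHz mod fs = 12.3 kHz.
12.3 kHz ≤ fs/2 = 16.6 kHz, appears at 12.3 kHz.
22.2 kHz and 110.6 kHz both map to 11 kHz.

11 kHz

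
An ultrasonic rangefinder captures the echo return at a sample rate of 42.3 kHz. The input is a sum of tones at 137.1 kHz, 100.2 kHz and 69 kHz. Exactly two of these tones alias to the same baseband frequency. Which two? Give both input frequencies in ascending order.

fs/2 = 21.15 kHz.
137.1 kHz mod fs = 10.2 kHz.
10.2 kHz ≤ fs/2 = 21.15 kHz, appears at 10.2 kHz.
100.2 kHz mod fs = 15.6 kHz.
15.6 kHz ≤ fs/2 = 21.15 kHz, appears at 15.6 kHz.
69 kHz mod fs = 26.7 kHz.
26.7 kHz > fs/2 = 21.15 kHz, folds to fs − 26.7 kHz = 15.6 kHz.
69 kHz and 100.2 kHz both map to 15.6 kHz.

69 kHz, 100.2 kHz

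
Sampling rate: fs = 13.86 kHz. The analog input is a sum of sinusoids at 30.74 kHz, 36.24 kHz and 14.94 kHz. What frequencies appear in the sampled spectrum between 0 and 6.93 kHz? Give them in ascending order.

fs/2 = 6.93 kHz.
30.74 kHz mod fs = 3.02 kHz.
3.02 kHz ≤ fs/2 = 6.93 kHz, appears at 3.02 kHz.
36.24 kHz mod fs = 8.52 kHz.
8.52 kHz > fs/2 = 6.93 kHz, folds to fs − 8.52 kHz = 5.34 kHz.
14.94 kHz mod fs = 1.08 kHz.
1.08 kHz ≤ fs/2 = 6.93 kHz, appears at 1.08 kHz.
Distinct values: {1.08 kHz, 3.02 kHz, 5.34 kHz}.

1.08 kHz, 3.02 kHz, 5.34 kHz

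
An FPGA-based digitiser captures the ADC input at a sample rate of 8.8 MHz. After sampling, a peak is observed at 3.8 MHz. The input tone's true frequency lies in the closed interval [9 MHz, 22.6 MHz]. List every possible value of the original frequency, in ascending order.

Frequencies that alias to 3.8 MHz are k·fs ± 3.8 MHz for integer k ≥ 0.
k=0: 3.8 MHz.
k=1: 5 MHz, 12.6 MHz.
k=2: 13.8 MHz, 21.4 MHz.
k=3: 22.6 MHz, 30.2 MHz.
k=4: 31.4 MHz, 39 MHz.
Within [9 MHz, 22.6 MHz]: 12.6 MHz, 13.8 MHz, 21.4 MHz, 22.6 MHz.

12.6 MHz, 13.8 MHz, 21.4 MHz, 22.6 MHz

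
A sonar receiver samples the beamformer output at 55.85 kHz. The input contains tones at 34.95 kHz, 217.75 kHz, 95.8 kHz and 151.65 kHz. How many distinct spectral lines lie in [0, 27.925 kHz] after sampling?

fs/2 = 27.925 kHz.
34.95 kHz > fs/2 = 27.925 kHz, folds to fs − 34.95 kHz = 20.9 kHz.
217.75 kHz mod fs = 50.2 kHz.
50.2 kHz > fs/2 = 27.925 kHz, folds to fs − 50.2 kHz = 5.65 kHz.
95.8 kHz mod fs = 39.95 kHz.
39.95 kHz > fs/2 = 27.925 kHz, folds to fs − 39.95 kHz = 15.9 kHz.
151.65 kHz mod fs = 39.95 kHz.
39.95 kHz > fs/2 = 27.925 kHz, folds to fs − 39.95 kHz = 15.9 kHz.
Distinct values: {5.65 kHz, 15.9 kHz, 20.9 kHz} → 3.

3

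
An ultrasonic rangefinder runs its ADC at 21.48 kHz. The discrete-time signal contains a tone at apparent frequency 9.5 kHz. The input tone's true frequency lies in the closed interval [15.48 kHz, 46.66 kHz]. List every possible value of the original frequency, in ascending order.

Frequencies that alias to 9.5 kHz are k·fs ± 9.5 kHz for integer k ≥ 0.
k=0: 9.5 kHz.
k=1: 11.98 kHz, 30.98 kHz.
k=2: 33.46 kHz, 52.46 kHz.
k=3: 54.94 kHz, 73.94 kHz.
Within [15.48 kHz, 46.66 kHz]: 30.98 kHz, 33.46 kHz.

30.98 kHz, 33.46 kHz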